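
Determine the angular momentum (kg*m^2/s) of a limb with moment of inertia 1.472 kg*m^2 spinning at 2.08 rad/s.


L = I * omega
L = 1.472 * 2.08
L = 3.0618


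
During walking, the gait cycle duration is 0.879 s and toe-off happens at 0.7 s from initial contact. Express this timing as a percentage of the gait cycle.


pct = (event_time / cycle_time) * 100
pct = (0.7 / 0.879) * 100
ratio = 0.7964
pct = 79.6359


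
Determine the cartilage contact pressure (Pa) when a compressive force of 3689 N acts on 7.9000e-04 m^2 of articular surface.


P = F / A
P = 3689 / 7.9000e-04
P = 4.6696e+06


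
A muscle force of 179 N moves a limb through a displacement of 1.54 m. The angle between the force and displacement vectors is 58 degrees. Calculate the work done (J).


W = F * d * cos(theta)
theta = 58 deg = 1.0123 rad
cos(theta) = 0.5299
W = 179 * 1.54 * 0.5299
W = 146.0775


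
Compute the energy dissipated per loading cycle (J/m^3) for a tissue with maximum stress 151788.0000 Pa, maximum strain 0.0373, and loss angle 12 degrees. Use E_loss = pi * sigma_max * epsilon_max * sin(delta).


E_loss = pi * sigma_max * epsilon_max * sin(delta)
delta = 12 deg = 0.2094 rad
sin(delta) = 0.2079
E_loss = pi * 151788.0000 * 0.0373 * 0.2079
E_loss = 3698.0694


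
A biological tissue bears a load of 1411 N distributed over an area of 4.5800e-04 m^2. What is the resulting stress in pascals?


stress = F / A
stress = 1411 / 4.5800e-04
stress = 3.0808e+06


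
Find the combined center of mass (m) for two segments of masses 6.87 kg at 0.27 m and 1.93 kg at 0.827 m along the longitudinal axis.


COM = (m1*x1 + m2*x2) / (m1 + m2)
COM = (6.87*0.27 + 1.93*0.827) / (6.87 + 1.93)
Numerator = 3.4510
Denominator = 8.8000
COM = 0.3922


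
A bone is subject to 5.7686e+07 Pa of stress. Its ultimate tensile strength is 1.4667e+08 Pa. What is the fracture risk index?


FRI = applied / ultimate
FRI = 5.7686e+07 / 1.4667e+08
FRI = 0.3933


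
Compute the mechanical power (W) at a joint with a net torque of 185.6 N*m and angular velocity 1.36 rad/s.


P = M * omega
P = 185.6 * 1.36
P = 252.4160


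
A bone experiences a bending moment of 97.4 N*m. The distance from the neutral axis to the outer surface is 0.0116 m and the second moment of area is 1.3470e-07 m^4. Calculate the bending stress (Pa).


sigma = M * c / I
sigma = 97.4 * 0.0116 / 1.3470e-07
M * c = 1.1298
sigma = 8.3878e+06


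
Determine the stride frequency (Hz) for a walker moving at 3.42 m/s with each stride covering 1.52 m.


f = v / stride_length
f = 3.42 / 1.52
f = 2.2500


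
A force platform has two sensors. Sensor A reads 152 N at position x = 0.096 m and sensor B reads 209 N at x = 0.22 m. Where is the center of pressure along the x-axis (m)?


COP_x = (F1*x1 + F2*x2) / (F1 + F2)
COP_x = (152*0.096 + 209*0.22) / (152 + 209)
Numerator = 60.5720
Denominator = 361
COP_x = 0.1678


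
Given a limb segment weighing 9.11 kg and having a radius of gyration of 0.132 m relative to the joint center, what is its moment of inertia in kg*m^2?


I = m * k^2
I = 9.11 * 0.132^2
k^2 = 0.0174
I = 0.1587


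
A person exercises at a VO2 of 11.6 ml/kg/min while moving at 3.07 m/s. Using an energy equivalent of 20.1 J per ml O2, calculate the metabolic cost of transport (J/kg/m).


Power per kg = VO2 * 20.1 / 60
Power per kg = 11.6 * 20.1 / 60 = 3.8860 W/kg
Cost = power_per_kg / speed
Cost = 3.8860 / 3.07
Cost = 1.2658


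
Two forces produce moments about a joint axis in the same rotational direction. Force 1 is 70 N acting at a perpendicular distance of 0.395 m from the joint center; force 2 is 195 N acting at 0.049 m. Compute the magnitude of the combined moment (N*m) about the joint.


M = F1 * d1 + F2 * d2
M = 70 * 0.395 + 195 * 0.049
M = 27.6500 + 9.5550
M = 37.2050


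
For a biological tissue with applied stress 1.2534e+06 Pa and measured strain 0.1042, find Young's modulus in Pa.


E = stress / strain
E = 1.2534e+06 / 0.1042
E = 1.2029e+07


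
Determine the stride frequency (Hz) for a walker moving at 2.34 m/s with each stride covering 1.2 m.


f = v / stride_length
f = 2.34 / 1.2
f = 1.9500


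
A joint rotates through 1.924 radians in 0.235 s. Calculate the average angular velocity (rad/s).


omega = delta_theta / delta_t
omega = 1.924 / 0.235
omega = 8.1872


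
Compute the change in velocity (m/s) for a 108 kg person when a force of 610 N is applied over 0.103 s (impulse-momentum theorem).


J = F * dt = 610 * 0.103 = 62.8300 N*s
delta_v = J / m
delta_v = 62.8300 / 108
delta_v = 0.5818


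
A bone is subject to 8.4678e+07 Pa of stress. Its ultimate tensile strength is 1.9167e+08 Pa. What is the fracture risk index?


FRI = applied / ultimate
FRI = 8.4678e+07 / 1.9167e+08
FRI = 0.4418


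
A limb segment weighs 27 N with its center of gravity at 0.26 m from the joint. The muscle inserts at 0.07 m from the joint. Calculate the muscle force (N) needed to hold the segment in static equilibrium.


F_muscle = W * d_load / d_muscle
F_muscle = 27 * 0.26 / 0.07
Numerator = 7.0200
F_muscle = 100.2857


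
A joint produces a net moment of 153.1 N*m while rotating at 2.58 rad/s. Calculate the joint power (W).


P = M * omega
P = 153.1 * 2.58
P = 394.9980


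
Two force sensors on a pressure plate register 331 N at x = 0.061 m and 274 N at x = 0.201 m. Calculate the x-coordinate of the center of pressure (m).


COP_x = (F1*x1 + F2*x2) / (F1 + F2)
COP_x = (331*0.061 + 274*0.201) / (331 + 274)
Numerator = 75.2650
Denominator = 605
COP_x = 0.1244


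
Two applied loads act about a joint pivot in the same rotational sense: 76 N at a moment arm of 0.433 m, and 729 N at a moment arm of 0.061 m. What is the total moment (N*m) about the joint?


M = F1 * d1 + F2 * d2
M = 76 * 0.433 + 729 * 0.061
M = 32.9080 + 44.4690
M = 77.3770


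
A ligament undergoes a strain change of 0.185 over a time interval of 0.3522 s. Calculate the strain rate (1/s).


strain_rate = delta_strain / delta_t
strain_rate = 0.185 / 0.3522
strain_rate = 0.5253


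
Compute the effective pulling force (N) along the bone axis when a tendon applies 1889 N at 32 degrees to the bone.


F_eff = F_tendon * cos(theta)
theta = 32 deg = 0.5585 rad
cos(theta) = 0.8480
F_eff = 1889 * 0.8480
F_eff = 1601.9629


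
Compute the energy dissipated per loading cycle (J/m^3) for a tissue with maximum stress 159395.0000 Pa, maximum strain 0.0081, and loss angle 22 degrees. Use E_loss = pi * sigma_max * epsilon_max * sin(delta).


E_loss = pi * sigma_max * epsilon_max * sin(delta)
delta = 22 deg = 0.3840 rad
sin(delta) = 0.3746
E_loss = pi * 159395.0000 * 0.0081 * 0.3746
E_loss = 1519.4451


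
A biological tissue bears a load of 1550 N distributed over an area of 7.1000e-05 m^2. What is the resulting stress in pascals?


stress = F / A
stress = 1550 / 7.1000e-05
stress = 2.1831e+07


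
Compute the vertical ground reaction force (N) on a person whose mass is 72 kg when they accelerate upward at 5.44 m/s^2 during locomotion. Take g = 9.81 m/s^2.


GRF = m * (g + a)
GRF = 72 * (9.81 + 5.44)
GRF = 72 * 15.2500
GRF = 1098.0000


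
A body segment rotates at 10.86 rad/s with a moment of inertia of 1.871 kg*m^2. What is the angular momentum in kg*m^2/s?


L = I * omega
L = 1.871 * 10.86
L = 20.3191


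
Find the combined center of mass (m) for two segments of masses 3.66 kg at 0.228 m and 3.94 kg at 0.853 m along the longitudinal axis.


COM = (m1*x1 + m2*x2) / (m1 + m2)
COM = (3.66*0.228 + 3.94*0.853) / (3.66 + 3.94)
Numerator = 4.1953
Denominator = 7.6000
COM = 0.5520


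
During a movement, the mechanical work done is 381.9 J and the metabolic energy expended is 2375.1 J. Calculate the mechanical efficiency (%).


eta = (W_mech / E_meta) * 100
eta = (381.9 / 2375.1) * 100
ratio = 0.1608
eta = 16.0793


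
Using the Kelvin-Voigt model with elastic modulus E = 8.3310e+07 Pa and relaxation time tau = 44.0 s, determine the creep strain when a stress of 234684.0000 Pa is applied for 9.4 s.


epsilon(t) = (sigma/E) * (1 - exp(-t/tau))
sigma/E = 234684.0000 / 8.3310e+07 = 0.0028
exp(-t/tau) = exp(-9.4 / 44.0) = 0.8076
epsilon = 0.0028 * (1 - 0.8076)
epsilon = 5.4187e-04


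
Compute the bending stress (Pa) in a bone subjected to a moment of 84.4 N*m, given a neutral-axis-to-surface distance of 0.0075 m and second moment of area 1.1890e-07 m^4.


sigma = M * c / I
sigma = 84.4 * 0.0075 / 1.1890e-07
M * c = 0.6330
sigma = 5.3238e+06


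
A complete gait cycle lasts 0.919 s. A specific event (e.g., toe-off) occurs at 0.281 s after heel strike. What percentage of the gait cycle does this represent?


pct = (event_time / cycle_time) * 100
pct = (0.281 / 0.919) * 100
ratio = 0.3058
pct = 30.5767


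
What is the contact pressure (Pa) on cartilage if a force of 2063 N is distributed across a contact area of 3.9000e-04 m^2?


P = F / A
P = 2063 / 3.9000e-04
P = 5.2897e+06


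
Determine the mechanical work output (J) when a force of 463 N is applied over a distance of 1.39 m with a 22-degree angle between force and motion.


W = F * d * cos(theta)
theta = 22 deg = 0.3840 rad
cos(theta) = 0.9272
W = 463 * 1.39 * 0.9272
W = 596.7077


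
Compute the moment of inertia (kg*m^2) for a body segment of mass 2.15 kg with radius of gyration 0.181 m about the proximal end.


I = m * k^2
I = 2.15 * 0.181^2
k^2 = 0.0328
I = 0.0704


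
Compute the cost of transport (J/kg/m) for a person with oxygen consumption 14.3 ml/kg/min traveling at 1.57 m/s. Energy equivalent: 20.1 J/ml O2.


Power per kg = VO2 * 20.1 / 60
Power per kg = 14.3 * 20.1 / 60 = 4.7905 W/kg
Cost = power_per_kg / speed
Cost = 4.7905 / 1.57
Cost = 3.0513


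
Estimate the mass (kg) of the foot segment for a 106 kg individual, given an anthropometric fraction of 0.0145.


m_segment = body_mass * fraction
m_segment = 106 * 0.0145
m_segment = 1.5370


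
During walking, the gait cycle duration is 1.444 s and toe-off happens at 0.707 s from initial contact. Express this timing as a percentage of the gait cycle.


pct = (event_time / cycle_time) * 100
pct = (0.707 / 1.444) * 100
ratio = 0.4896
pct = 48.9612


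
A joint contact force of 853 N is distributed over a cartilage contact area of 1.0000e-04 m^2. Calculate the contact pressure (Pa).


P = F / A
P = 853 / 1.0000e-04
P = 8.5300e+06


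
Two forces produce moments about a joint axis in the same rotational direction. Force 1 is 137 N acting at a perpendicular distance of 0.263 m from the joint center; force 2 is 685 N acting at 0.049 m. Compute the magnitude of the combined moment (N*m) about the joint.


M = F1 * d1 + F2 * d2
M = 137 * 0.263 + 685 * 0.049
M = 36.0310 + 33.5650
M = 69.5960


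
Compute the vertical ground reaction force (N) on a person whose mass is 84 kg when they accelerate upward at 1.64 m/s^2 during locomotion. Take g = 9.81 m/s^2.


GRF = m * (g + a)
GRF = 84 * (9.81 + 1.64)
GRF = 84 * 11.4500
GRF = 961.8000


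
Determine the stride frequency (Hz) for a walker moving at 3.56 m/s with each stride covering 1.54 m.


f = v / stride_length
f = 3.56 / 1.54
f = 2.3117


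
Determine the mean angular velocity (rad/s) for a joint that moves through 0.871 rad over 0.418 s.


omega = delta_theta / delta_t
omega = 0.871 / 0.418
omega = 2.0837


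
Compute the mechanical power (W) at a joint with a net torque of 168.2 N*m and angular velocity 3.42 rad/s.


P = M * omega
P = 168.2 * 3.42
P = 575.2440


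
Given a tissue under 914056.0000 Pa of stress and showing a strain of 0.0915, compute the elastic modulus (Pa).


E = stress / strain
E = 914056.0000 / 0.0915
E = 9.9897e+06


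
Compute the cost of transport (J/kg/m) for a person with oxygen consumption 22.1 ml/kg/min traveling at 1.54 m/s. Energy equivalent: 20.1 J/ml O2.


Power per kg = VO2 * 20.1 / 60
Power per kg = 22.1 * 20.1 / 60 = 7.4035 W/kg
Cost = power_per_kg / speed
Cost = 7.4035 / 1.54
Cost = 4.8075


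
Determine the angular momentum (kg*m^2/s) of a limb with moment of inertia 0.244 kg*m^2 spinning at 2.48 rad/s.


L = I * omega
L = 0.244 * 2.48
L = 0.6051


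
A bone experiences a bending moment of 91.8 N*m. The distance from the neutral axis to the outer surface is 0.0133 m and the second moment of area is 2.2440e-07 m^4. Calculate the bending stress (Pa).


sigma = M * c / I
sigma = 91.8 * 0.0133 / 2.2440e-07
M * c = 1.2209
sigma = 5.4409e+06


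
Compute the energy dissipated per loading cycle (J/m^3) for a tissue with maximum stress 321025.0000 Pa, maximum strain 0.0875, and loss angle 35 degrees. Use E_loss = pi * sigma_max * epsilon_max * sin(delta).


E_loss = pi * sigma_max * epsilon_max * sin(delta)
delta = 35 deg = 0.6109 rad
sin(delta) = 0.5736
E_loss = pi * 321025.0000 * 0.0875 * 0.5736
E_loss = 50616.0303


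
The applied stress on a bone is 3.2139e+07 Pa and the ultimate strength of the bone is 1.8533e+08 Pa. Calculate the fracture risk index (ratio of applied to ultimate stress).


FRI = applied / ultimate
FRI = 3.2139e+07 / 1.8533e+08
FRI = 0.1734


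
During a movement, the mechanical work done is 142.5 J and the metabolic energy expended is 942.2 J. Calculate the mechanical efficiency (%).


eta = (W_mech / E_meta) * 100
eta = (142.5 / 942.2) * 100
ratio = 0.1512
eta = 15.1242


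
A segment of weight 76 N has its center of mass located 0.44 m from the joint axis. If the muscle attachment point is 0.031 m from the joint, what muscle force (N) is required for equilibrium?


F_muscle = W * d_load / d_muscle
F_muscle = 76 * 0.44 / 0.031
Numerator = 33.4400
F_muscle = 1078.7097


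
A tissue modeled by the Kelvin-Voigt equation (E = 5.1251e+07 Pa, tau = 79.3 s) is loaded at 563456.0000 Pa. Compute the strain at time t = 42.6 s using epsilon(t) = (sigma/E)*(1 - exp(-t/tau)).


epsilon(t) = (sigma/E) * (1 - exp(-t/tau))
sigma/E = 563456.0000 / 5.1251e+07 = 0.0110
exp(-t/tau) = exp(-42.6 / 79.3) = 0.5844
epsilon = 0.0110 * (1 - 0.5844)
epsilon = 0.0046


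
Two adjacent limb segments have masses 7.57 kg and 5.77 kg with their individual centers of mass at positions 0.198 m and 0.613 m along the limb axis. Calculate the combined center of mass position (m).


COM = (m1*x1 + m2*x2) / (m1 + m2)
COM = (7.57*0.198 + 5.77*0.613) / (7.57 + 5.77)
Numerator = 5.0359
Denominator = 13.3400
COM = 0.3775


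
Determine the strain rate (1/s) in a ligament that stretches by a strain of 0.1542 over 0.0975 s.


strain_rate = delta_strain / delta_t
strain_rate = 0.1542 / 0.0975
strain_rate = 1.5815


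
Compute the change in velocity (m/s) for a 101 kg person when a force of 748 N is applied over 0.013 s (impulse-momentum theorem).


J = F * dt = 748 * 0.013 = 9.7240 N*s
delta_v = J / m
delta_v = 9.7240 / 101
delta_v = 0.0963


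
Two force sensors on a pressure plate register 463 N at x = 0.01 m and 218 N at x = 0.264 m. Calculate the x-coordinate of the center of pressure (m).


COP_x = (F1*x1 + F2*x2) / (F1 + F2)
COP_x = (463*0.01 + 218*0.264) / (463 + 218)
Numerator = 62.1820
Denominator = 681
COP_x = 0.0913


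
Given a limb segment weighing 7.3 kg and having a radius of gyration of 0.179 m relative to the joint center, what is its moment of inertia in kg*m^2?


I = m * k^2
I = 7.3 * 0.179^2
k^2 = 0.0320
I = 0.2339


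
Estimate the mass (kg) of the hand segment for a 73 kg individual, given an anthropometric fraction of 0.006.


m_segment = body_mass * fraction
m_segment = 73 * 0.006
m_segment = 0.4380


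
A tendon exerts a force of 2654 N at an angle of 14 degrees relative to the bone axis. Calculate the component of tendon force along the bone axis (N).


F_eff = F_tendon * cos(theta)
theta = 14 deg = 0.2443 rad
cos(theta) = 0.9703
F_eff = 2654 * 0.9703
F_eff = 2575.1649


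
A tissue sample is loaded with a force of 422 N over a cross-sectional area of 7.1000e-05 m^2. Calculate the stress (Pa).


stress = F / A
stress = 422 / 7.1000e-05
stress = 5.9437e+06


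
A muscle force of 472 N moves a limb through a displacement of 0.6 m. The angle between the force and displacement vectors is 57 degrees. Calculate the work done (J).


W = F * d * cos(theta)
theta = 57 deg = 0.9948 rad
cos(theta) = 0.5446
W = 472 * 0.6 * 0.5446
W = 154.2418


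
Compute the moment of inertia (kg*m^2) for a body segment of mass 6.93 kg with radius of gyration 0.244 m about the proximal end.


I = m * k^2
I = 6.93 * 0.244^2
k^2 = 0.0595
I = 0.4126


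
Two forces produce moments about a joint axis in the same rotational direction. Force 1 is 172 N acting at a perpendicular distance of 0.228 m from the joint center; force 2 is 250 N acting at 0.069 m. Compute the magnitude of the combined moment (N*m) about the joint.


M = F1 * d1 + F2 * d2
M = 172 * 0.228 + 250 * 0.069
M = 39.2160 + 17.2500
M = 56.4660


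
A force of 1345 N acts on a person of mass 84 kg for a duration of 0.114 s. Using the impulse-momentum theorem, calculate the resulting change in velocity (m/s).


J = F * dt = 1345 * 0.114 = 153.3300 N*s
delta_v = J / m
delta_v = 153.3300 / 84
delta_v = 1.8254


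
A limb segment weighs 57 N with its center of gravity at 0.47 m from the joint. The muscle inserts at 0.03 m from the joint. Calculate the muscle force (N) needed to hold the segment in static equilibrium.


F_muscle = W * d_load / d_muscle
F_muscle = 57 * 0.47 / 0.03
Numerator = 26.7900
F_muscle = 893.0000


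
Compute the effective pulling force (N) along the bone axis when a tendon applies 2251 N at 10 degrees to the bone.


F_eff = F_tendon * cos(theta)
theta = 10 deg = 0.1745 rad
cos(theta) = 0.9848
F_eff = 2251 * 0.9848
F_eff = 2216.8023


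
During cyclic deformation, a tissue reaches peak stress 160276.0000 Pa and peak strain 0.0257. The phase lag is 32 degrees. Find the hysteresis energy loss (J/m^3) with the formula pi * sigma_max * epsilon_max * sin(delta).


E_loss = pi * sigma_max * epsilon_max * sin(delta)
delta = 32 deg = 0.5585 rad
sin(delta) = 0.5299
E_loss = pi * 160276.0000 * 0.0257 * 0.5299
E_loss = 6857.4271


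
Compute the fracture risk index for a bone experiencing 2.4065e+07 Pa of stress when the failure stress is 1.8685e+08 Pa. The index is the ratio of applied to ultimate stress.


FRI = applied / ultimate
FRI = 2.4065e+07 / 1.8685e+08
FRI = 0.1288


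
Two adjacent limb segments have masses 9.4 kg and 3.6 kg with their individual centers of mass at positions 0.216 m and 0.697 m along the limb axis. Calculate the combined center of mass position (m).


COM = (m1*x1 + m2*x2) / (m1 + m2)
COM = (9.4*0.216 + 3.6*0.697) / (9.4 + 3.6)
Numerator = 4.5396
Denominator = 13.0000
COM = 0.3492


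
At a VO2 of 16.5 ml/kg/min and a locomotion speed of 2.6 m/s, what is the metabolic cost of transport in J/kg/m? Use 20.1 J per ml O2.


Power per kg = VO2 * 20.1 / 60
Power per kg = 16.5 * 20.1 / 60 = 5.5275 W/kg
Cost = power_per_kg / speed
Cost = 5.5275 / 2.6
Cost = 2.1260


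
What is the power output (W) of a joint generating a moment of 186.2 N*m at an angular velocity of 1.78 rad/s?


P = M * omega
P = 186.2 * 1.78
P = 331.4360


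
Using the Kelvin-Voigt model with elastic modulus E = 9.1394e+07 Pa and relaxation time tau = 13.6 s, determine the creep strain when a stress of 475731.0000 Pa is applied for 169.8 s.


epsilon(t) = (sigma/E) * (1 - exp(-t/tau))
sigma/E = 475731.0000 / 9.1394e+07 = 0.0052
exp(-t/tau) = exp(-169.8 / 13.6) = 3.7819e-06
epsilon = 0.0052 * (1 - 3.7819e-06)
epsilon = 0.0052


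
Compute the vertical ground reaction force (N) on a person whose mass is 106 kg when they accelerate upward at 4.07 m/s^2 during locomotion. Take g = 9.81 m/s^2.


GRF = m * (g + a)
GRF = 106 * (9.81 + 4.07)
GRF = 106 * 13.8800
GRF = 1471.2800


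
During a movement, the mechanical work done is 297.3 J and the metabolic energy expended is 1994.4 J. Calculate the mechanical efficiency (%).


eta = (W_mech / E_meta) * 100
eta = (297.3 / 1994.4) * 100
ratio = 0.1491
eta = 14.9067


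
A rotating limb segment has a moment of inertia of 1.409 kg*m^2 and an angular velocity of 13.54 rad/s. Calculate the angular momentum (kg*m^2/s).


L = I * omega
L = 1.409 * 13.54
L = 19.0779


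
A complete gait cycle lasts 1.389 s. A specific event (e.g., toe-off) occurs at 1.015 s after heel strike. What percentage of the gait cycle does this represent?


pct = (event_time / cycle_time) * 100
pct = (1.015 / 1.389) * 100
ratio = 0.7307
pct = 73.0742


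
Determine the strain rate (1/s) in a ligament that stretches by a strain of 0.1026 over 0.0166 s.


strain_rate = delta_strain / delta_t
strain_rate = 0.1026 / 0.0166
strain_rate = 6.1807


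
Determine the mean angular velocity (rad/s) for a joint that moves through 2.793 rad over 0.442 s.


omega = delta_theta / delta_t
omega = 2.793 / 0.442
omega = 6.3190


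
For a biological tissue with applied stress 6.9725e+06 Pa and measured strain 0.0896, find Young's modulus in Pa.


E = stress / strain
E = 6.9725e+06 / 0.0896
E = 7.7818e+07


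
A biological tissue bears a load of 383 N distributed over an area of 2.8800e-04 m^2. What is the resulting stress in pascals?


stress = F / A
stress = 383 / 2.8800e-04
stress = 1.3299e+06


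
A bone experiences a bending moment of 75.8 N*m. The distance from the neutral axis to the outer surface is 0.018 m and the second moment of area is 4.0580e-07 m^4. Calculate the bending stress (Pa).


sigma = M * c / I
sigma = 75.8 * 0.018 / 4.0580e-07
M * c = 1.3644
sigma = 3.3622e+06


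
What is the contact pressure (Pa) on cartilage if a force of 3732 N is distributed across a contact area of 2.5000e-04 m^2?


P = F / A
P = 3732 / 2.5000e-04
P = 1.4928e+07


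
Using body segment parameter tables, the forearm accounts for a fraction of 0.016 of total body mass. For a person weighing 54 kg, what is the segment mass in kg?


m_segment = body_mass * fraction
m_segment = 54 * 0.016
m_segment = 0.8640


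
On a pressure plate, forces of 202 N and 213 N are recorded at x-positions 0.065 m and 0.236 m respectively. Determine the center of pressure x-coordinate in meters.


COP_x = (F1*x1 + F2*x2) / (F1 + F2)
COP_x = (202*0.065 + 213*0.236) / (202 + 213)
Numerator = 63.3980
Denominator = 415
COP_x = 0.1528


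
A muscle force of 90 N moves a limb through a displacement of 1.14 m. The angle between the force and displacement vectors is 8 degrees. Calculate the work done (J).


W = F * d * cos(theta)
theta = 8 deg = 0.1396 rad
cos(theta) = 0.9903
W = 90 * 1.14 * 0.9903
W = 101.6015


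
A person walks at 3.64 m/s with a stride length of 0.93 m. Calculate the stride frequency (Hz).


f = v / stride_length
f = 3.64 / 0.93
f = 3.9140


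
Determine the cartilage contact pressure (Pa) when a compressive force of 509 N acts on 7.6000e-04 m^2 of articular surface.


P = F / A
P = 509 / 7.6000e-04
P = 669736.8421


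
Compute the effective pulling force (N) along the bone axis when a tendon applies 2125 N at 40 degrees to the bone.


F_eff = F_tendon * cos(theta)
theta = 40 deg = 0.6981 rad
cos(theta) = 0.7660
F_eff = 2125 * 0.7660
F_eff = 1627.8444


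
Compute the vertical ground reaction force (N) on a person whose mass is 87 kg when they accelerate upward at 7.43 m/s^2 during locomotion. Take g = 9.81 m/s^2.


GRF = m * (g + a)
GRF = 87 * (9.81 + 7.43)
GRF = 87 * 17.2400
GRF = 1499.8800


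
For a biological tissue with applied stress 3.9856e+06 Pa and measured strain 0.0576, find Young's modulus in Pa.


E = stress / strain
E = 3.9856e+06 / 0.0576
E = 6.9194e+07


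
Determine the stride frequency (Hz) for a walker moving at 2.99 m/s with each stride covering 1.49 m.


f = v / stride_length
f = 2.99 / 1.49
f = 2.0067


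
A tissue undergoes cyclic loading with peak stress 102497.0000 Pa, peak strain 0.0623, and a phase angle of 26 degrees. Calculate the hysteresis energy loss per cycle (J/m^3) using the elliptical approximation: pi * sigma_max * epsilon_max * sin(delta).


E_loss = pi * sigma_max * epsilon_max * sin(delta)
delta = 26 deg = 0.4538 rad
sin(delta) = 0.4384
E_loss = pi * 102497.0000 * 0.0623 * 0.4384
E_loss = 8794.0926


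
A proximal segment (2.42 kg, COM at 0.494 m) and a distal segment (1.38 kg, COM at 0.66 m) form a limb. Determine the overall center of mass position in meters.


COM = (m1*x1 + m2*x2) / (m1 + m2)
COM = (2.42*0.494 + 1.38*0.66) / (2.42 + 1.38)
Numerator = 2.1063
Denominator = 3.8000
COM = 0.5543


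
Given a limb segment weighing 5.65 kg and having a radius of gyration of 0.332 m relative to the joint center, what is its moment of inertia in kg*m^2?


I = m * k^2
I = 5.65 * 0.332^2
k^2 = 0.1102
I = 0.6228


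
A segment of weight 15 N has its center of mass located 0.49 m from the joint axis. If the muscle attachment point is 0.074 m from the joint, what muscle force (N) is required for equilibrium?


F_muscle = W * d_load / d_muscle
F_muscle = 15 * 0.49 / 0.074
Numerator = 7.3500
F_muscle = 99.3243


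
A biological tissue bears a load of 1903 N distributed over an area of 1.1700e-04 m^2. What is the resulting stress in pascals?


stress = F / A
stress = 1903 / 1.1700e-04
stress = 1.6265e+07


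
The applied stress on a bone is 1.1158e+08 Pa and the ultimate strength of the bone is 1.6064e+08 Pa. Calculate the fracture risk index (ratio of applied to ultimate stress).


FRI = applied / ultimate
FRI = 1.1158e+08 / 1.6064e+08
FRI = 0.6946


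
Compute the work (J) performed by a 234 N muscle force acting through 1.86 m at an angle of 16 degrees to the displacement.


W = F * d * cos(theta)
theta = 16 deg = 0.2793 rad
cos(theta) = 0.9613
W = 234 * 1.86 * 0.9613
W = 418.3795


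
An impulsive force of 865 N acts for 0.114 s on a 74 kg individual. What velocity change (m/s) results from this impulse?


J = F * dt = 865 * 0.114 = 98.6100 N*s
delta_v = J / m
delta_v = 98.6100 / 74
delta_v = 1.3326


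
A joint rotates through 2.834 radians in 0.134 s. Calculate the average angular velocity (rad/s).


omega = delta_theta / delta_t
omega = 2.834 / 0.134
omega = 21.1493


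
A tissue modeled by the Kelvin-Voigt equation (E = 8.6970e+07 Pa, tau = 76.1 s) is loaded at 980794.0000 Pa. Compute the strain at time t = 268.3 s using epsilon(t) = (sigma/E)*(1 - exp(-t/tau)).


epsilon(t) = (sigma/E) * (1 - exp(-t/tau))
sigma/E = 980794.0000 / 8.6970e+07 = 0.0113
exp(-t/tau) = exp(-268.3 / 76.1) = 0.0294
epsilon = 0.0113 * (1 - 0.0294)
epsilon = 0.0109


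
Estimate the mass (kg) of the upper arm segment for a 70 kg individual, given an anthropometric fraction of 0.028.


m_segment = body_mass * fraction
m_segment = 70 * 0.028
m_segment = 1.9600


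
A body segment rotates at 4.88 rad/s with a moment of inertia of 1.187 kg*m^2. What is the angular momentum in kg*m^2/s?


L = I * omega
L = 1.187 * 4.88
L = 5.7926


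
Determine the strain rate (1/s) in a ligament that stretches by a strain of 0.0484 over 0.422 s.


strain_rate = delta_strain / delta_t
strain_rate = 0.0484 / 0.422
strain_rate = 0.1147


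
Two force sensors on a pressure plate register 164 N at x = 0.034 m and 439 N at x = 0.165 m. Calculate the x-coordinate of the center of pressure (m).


COP_x = (F1*x1 + F2*x2) / (F1 + F2)
COP_x = (164*0.034 + 439*0.165) / (164 + 439)
Numerator = 78.0110
Denominator = 603
COP_x = 0.1294


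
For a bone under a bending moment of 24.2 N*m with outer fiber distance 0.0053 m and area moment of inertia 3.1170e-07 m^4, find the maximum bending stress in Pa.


sigma = M * c / I
sigma = 24.2 * 0.0053 / 3.1170e-07
M * c = 0.1283
sigma = 411485.4026


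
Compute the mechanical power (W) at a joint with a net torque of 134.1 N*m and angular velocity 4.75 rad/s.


P = M * omega
P = 134.1 * 4.75
P = 636.9750


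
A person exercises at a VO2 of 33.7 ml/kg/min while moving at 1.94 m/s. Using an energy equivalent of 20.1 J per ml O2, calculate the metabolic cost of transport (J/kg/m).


Power per kg = VO2 * 20.1 / 60
Power per kg = 33.7 * 20.1 / 60 = 11.2895 W/kg
Cost = power_per_kg / speed
Cost = 11.2895 / 1.94
Cost = 5.8193


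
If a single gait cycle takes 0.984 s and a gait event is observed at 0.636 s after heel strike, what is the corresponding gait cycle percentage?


pct = (event_time / cycle_time) * 100
pct = (0.636 / 0.984) * 100
ratio = 0.6463
pct = 64.6341


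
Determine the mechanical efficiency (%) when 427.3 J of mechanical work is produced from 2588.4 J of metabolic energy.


eta = (W_mech / E_meta) * 100
eta = (427.3 / 2588.4) * 100
ratio = 0.1651
eta = 16.5083


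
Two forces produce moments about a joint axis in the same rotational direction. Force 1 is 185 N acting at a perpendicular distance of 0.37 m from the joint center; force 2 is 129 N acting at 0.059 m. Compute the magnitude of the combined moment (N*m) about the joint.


M = F1 * d1 + F2 * d2
M = 185 * 0.37 + 129 * 0.059
M = 68.4500 + 7.6110
M = 76.0610


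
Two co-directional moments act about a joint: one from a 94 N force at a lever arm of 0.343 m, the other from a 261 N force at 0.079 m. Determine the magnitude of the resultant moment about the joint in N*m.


M = F1 * d1 + F2 * d2
M = 94 * 0.343 + 261 * 0.079
M = 32.2420 + 20.6190
M = 52.8610


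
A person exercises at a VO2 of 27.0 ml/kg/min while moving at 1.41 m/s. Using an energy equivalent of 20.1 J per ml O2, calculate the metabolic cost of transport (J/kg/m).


Power per kg = VO2 * 20.1 / 60
Power per kg = 27.0 * 20.1 / 60 = 9.0450 W/kg
Cost = power_per_kg / speed
Cost = 9.0450 / 1.41
Cost = 6.4149


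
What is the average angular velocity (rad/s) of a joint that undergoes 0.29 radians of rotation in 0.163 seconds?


omega = delta_theta / delta_t
omega = 0.29 / 0.163
omega = 1.7791


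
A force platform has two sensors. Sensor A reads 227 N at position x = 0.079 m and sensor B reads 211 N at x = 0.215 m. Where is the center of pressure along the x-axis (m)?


COP_x = (F1*x1 + F2*x2) / (F1 + F2)
COP_x = (227*0.079 + 211*0.215) / (227 + 211)
Numerator = 63.2980
Denominator = 438
COP_x = 0.1445


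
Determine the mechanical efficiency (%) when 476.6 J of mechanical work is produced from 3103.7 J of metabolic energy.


eta = (W_mech / E_meta) * 100
eta = (476.6 / 3103.7) * 100
ratio = 0.1536
eta = 15.3559


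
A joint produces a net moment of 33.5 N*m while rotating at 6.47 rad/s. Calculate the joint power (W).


P = M * omega
P = 33.5 * 6.47
P = 216.7450


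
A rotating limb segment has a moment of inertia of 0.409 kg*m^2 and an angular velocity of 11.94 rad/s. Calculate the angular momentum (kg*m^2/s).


L = I * omega
L = 0.409 * 11.94
L = 4.8835


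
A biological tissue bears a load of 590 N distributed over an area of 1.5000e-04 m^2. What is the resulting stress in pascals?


stress = F / A
stress = 590 / 1.5000e-04
stress = 3.9333e+06


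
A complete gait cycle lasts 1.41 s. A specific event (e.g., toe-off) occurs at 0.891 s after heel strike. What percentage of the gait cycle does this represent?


pct = (event_time / cycle_time) * 100
pct = (0.891 / 1.41) * 100
ratio = 0.6319
pct = 63.1915


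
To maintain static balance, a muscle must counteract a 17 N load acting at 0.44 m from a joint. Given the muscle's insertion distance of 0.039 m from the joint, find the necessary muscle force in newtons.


F_muscle = W * d_load / d_muscle
F_muscle = 17 * 0.44 / 0.039
Numerator = 7.4800
F_muscle = 191.7949


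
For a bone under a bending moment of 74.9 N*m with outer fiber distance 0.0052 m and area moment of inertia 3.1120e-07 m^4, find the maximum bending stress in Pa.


sigma = M * c / I
sigma = 74.9 * 0.0052 / 3.1120e-07
M * c = 0.3895
sigma = 1.2515e+06


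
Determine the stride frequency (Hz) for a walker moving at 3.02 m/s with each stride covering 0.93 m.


f = v / stride_length
f = 3.02 / 0.93
f = 3.2473


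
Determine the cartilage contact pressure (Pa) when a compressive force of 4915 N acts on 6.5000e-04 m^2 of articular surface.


P = F / A
P = 4915 / 6.5000e-04
P = 7.5615e+06


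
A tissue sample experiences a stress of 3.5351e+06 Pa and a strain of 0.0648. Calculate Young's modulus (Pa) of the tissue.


E = stress / strain
E = 3.5351e+06 / 0.0648
E = 5.4554e+07


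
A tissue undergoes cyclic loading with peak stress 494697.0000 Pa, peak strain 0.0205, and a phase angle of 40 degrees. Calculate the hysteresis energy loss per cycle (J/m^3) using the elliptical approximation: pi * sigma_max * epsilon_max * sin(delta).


E_loss = pi * sigma_max * epsilon_max * sin(delta)
delta = 40 deg = 0.6981 rad
sin(delta) = 0.6428
E_loss = pi * 494697.0000 * 0.0205 * 0.6428
E_loss = 20479.0830


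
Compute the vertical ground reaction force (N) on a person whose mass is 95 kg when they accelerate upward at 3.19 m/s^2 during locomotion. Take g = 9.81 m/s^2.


GRF = m * (g + a)
GRF = 95 * (9.81 + 3.19)
GRF = 95 * 13.0000
GRF = 1235.0000


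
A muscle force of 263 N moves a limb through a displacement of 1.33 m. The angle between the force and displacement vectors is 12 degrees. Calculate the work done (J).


W = F * d * cos(theta)
theta = 12 deg = 0.2094 rad
cos(theta) = 0.9781
W = 263 * 1.33 * 0.9781
W = 342.1462


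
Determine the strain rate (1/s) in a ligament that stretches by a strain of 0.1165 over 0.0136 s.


strain_rate = delta_strain / delta_t
strain_rate = 0.1165 / 0.0136
strain_rate = 8.5662


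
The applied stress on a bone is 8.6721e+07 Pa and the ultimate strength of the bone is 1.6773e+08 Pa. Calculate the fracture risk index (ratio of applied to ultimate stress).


FRI = applied / ultimate
FRI = 8.6721e+07 / 1.6773e+08
FRI = 0.5170


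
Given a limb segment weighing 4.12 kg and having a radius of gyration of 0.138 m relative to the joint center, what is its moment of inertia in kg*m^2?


I = m * k^2
I = 4.12 * 0.138^2
k^2 = 0.0190
I = 0.0785


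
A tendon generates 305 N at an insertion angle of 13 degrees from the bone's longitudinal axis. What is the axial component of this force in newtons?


F_eff = F_tendon * cos(theta)
theta = 13 deg = 0.2269 rad
cos(theta) = 0.9744
F_eff = 305 * 0.9744
F_eff = 297.1829


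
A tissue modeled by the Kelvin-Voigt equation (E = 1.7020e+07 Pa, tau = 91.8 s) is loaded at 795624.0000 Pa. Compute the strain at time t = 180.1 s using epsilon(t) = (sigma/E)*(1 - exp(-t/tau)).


epsilon(t) = (sigma/E) * (1 - exp(-t/tau))
sigma/E = 795624.0000 / 1.7020e+07 = 0.0467
exp(-t/tau) = exp(-180.1 / 91.8) = 0.1406
epsilon = 0.0467 * (1 - 0.1406)
epsilon = 0.0402


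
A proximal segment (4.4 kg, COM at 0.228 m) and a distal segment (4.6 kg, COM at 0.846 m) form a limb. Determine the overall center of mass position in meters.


COM = (m1*x1 + m2*x2) / (m1 + m2)
COM = (4.4*0.228 + 4.6*0.846) / (4.4 + 4.6)
Numerator = 4.8948
Denominator = 9.0000
COM = 0.5439


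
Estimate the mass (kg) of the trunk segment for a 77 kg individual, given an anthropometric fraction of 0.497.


m_segment = body_mass * fraction
m_segment = 77 * 0.497
m_segment = 38.2690


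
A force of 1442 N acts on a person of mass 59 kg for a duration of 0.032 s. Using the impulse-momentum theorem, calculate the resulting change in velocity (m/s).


J = F * dt = 1442 * 0.032 = 46.1440 N*s
delta_v = J / m
delta_v = 46.1440 / 59
delta_v = 0.7821


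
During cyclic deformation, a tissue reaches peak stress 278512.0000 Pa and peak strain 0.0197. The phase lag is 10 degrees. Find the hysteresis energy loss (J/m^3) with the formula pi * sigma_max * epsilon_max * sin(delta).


E_loss = pi * sigma_max * epsilon_max * sin(delta)
delta = 10 deg = 0.1745 rad
sin(delta) = 0.1736
E_loss = pi * 278512.0000 * 0.0197 * 0.1736
E_loss = 2993.1621


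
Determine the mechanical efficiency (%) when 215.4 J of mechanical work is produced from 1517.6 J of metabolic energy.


eta = (W_mech / E_meta) * 100
eta = (215.4 / 1517.6) * 100
ratio = 0.1419
eta = 14.1935


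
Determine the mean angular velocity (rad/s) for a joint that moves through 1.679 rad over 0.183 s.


omega = delta_theta / delta_t
omega = 1.679 / 0.183
omega = 9.1749


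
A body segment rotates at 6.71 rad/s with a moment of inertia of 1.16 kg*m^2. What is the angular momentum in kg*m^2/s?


L = I * omega
L = 1.16 * 6.71
L = 7.7836


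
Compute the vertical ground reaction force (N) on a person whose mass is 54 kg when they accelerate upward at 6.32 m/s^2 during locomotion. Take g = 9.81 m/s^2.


GRF = m * (g + a)
GRF = 54 * (9.81 + 6.32)
GRF = 54 * 16.1300
GRF = 871.0200


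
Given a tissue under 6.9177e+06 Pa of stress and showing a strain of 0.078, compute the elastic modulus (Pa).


E = stress / strain
E = 6.9177e+06 / 0.078
E = 8.8688e+07


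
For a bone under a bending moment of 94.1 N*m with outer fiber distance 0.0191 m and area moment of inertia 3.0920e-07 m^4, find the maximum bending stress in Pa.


sigma = M * c / I
sigma = 94.1 * 0.0191 / 3.0920e-07
M * c = 1.7973
sigma = 5.8128e+06


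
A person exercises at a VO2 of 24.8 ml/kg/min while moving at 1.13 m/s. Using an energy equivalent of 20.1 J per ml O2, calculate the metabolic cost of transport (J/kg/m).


Power per kg = VO2 * 20.1 / 60
Power per kg = 24.8 * 20.1 / 60 = 8.3080 W/kg
Cost = power_per_kg / speed
Cost = 8.3080 / 1.13
Cost = 7.3522


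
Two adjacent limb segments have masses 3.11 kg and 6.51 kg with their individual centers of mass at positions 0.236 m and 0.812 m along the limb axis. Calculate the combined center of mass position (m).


COM = (m1*x1 + m2*x2) / (m1 + m2)
COM = (3.11*0.236 + 6.51*0.812) / (3.11 + 6.51)
Numerator = 6.0201
Denominator = 9.6200
COM = 0.6258


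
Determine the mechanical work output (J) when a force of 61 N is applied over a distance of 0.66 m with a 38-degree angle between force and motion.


W = F * d * cos(theta)
theta = 38 deg = 0.6632 rad
cos(theta) = 0.7880
W = 61 * 0.66 * 0.7880
W = 31.7253


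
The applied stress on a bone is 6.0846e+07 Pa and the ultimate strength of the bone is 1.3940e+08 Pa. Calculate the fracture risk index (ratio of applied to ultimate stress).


FRI = applied / ultimate
FRI = 6.0846e+07 / 1.3940e+08
FRI = 0.4365


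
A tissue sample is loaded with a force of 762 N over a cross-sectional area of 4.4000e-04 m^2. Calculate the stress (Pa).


stress = F / A
stress = 762 / 4.4000e-04
stress = 1.7318e+06


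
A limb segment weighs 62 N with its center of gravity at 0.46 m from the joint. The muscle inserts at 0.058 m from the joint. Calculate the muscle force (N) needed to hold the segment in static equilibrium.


F_muscle = W * d_load / d_muscle
F_muscle = 62 * 0.46 / 0.058
Numerator = 28.5200
F_muscle = 491.7241


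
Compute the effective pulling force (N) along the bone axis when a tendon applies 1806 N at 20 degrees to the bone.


F_eff = F_tendon * cos(theta)
theta = 20 deg = 0.3491 rad
cos(theta) = 0.9397
F_eff = 1806 * 0.9397
F_eff = 1697.0849


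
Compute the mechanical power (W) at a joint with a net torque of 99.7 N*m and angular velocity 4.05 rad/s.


P = M * omega
P = 99.7 * 4.05
P = 403.7850


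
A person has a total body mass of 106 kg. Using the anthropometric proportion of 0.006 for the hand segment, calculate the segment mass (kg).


m_segment = body_mass * fraction
m_segment = 106 * 0.006
m_segment = 0.6360


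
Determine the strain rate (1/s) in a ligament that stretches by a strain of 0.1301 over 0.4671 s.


strain_rate = delta_strain / delta_t
strain_rate = 0.1301 / 0.4671
strain_rate = 0.2785


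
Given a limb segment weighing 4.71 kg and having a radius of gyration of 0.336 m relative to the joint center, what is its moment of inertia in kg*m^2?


I = m * k^2
I = 4.71 * 0.336^2
k^2 = 0.1129
I = 0.5317
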